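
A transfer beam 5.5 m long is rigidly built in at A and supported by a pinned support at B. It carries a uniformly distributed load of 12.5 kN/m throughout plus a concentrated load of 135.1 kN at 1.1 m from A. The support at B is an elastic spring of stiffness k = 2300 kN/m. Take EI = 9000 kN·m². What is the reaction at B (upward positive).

R_B = 31.15 kN

Take the reaction at B as the redundant and release it; the primary structure is a cantilever fixed at A.
Downward deflection at the released point B due to the loads:
  UDL 12.5: wL⁴/(8EI) = 1430/EI
  point load 135.1 at a = 1.1: Pa²(3L − a)/(6EI) = 419.6/EI
  δ_0 = 1849/EI
Tip deflection under a unit load at B: L³/(3EI) = 55.46/EI.
With EI = 9000 kN·m²: δ_0 = 0.20548 m and δ_{BB} = 0.006162 m/kN.
Compatibility — the spring shortens by R_B/k under the reaction it provides: δ_0 − R_B·δ_{BB} = R_B/k. With 1/k = 0.000435 m/kN, R_B = δ_0 / (δ_{BB} + 1/k) = 0.20548 / (0.006162 + 0.000435) = 31.15 kN.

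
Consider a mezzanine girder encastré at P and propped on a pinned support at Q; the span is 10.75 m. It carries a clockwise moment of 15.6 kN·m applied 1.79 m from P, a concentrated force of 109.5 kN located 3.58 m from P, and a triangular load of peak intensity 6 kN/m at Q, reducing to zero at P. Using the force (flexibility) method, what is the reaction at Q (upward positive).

R_Q = 34.6 kN

Remove the prop at Q; the released (primary) structure is a cantilever built in at P.
Downward deflection at the released point Q due to the loads:
  clockwise couple 15.6 at a = 1.79: M₀a(2L − a)/(2EI) = 275.2/EI
  point load 109.5 at a = 3.58: Pa²(3L − a)/(6EI) = 6706/EI
  triangular load, peak 6 at the free end: 11w₀L⁴/(120EI) = 7345/EI
  δ_0 = 14326/EI
Flexibility coefficient — unit upward force at Q: δ_{QQ} = L³/(3EI) = 414.1/EI.
The prop prevents deflection at Q: R_Q = δ_0/δ_{QQ} = 14326/414.1 = 34.6 kN.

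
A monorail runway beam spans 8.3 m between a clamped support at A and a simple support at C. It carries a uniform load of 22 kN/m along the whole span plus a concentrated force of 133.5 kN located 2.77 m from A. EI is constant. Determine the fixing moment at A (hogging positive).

Remove the prop at C; the released (primary) structure is a cantilever built in at A.
Deflection at C on the released cantilever, summing each load's contribution:
  UDL 22: wL⁴/(8EI) = 13051/EI
  point load 133.5 at a = 2.77: Pa²(3L − a)/(6EI) = 3778/EI
  δ_0 = 16829/EI
Tip deflection under a unit load at C: L³/(3EI) = 190.6/EI.
The prop prevents deflection at C: R_C = δ_0/δ_{CC} = 16829/190.6 = 88.3 kN.
Moment equilibrium about A: M_A = Σ(load moments about A) − R_C·L = 1128 − 88.3×8.3 = 394.7 kN·m.

M_A = 394.7 kN·m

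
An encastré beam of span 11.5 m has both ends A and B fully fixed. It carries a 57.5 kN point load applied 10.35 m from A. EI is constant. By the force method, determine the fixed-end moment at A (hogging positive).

Take the two fixed-end moments M_A, M_B as redundants; the released structure is the simple span AB.
On the primary (simply-supported) span, the end slopes from the loading are:
  at A: point load 57.5 at a = 10.35: Pab(L + b)/(6LEI) = 125.5/EI
  at B: point load 57.5 at a = 10.35: Pab(L + a)/(6LEI) = 216.7/EI
  θ_A0 = 125.5/EI,  θ_B0 = 216.7/EI
Flexibility coefficients: a unit moment at one end gives L/(3EI) there and L/(6EI) at the far end, so f₁₁ = f₂₂ = 3.833/EI and f₁₂ = f₂₁ = 1.917/EI.
Compatibility — zero rotation at each built-in end:
  3.833 M_A + 1.917 M_B = 125.5
  1.917 M_A + 3.833 M_B = 216.7
Solving the pair gives M_A = 5.951 kN·m and M_B = 53.56 kN·m (hogging).

M_A = 5.951 kN·m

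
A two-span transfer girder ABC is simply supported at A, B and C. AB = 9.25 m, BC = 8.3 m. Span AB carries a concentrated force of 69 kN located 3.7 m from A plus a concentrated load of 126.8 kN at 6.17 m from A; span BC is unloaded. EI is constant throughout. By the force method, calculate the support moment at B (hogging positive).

Take M_B as the redundant. Released structure: two simple spans AB and BC with a hinge at B.
Rotations at B on the released spans (each span's end-slope, ×1/EI):
  span AB: point load 69 at a = 3.7: Pab(L + a)/(6LEI) = 330.6/EI
  span AB: point load 126.8 at a = 6.17: Pab(L + a)/(6LEI) = 669.5/EI
  relative rotation θ_0 = (1000 + 0)/EI = 1000/EI
A unit hogging moment at B produces rotation L₁/(3EI) + L₂/(3EI) = 5.85/EI.
Slope continuity at B: θ_0 = M_B·5.85/EI, so M_B = 1000/5.85 = 171 kN·m (hogging).

M_B = 171 kN·m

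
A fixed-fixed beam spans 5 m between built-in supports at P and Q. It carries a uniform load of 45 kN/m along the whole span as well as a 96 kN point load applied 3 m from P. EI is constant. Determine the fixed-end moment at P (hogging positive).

Release both end moments; the primary structure is a simply-supported span PQ with redundants M_P and M_Q.
End rotations of the released simple span under the applied load (×1/EI):
  at P: UDL 45: wL³/(24EI) = 234.4/EI
  at Q: UDL 45: wL³/(24EI) = 234.4/EI
  at P: point load 96 at a = 3: Pab(L + b)/(6LEI) = 134.4/EI
  at Q: point load 96 at a = 3: Pab(L + a)/(6LEI) = 153.6/EI
  θ_P0 = 368.8/EI,  θ_Q0 = 388/EI
Flexibility coefficients: a unit moment at one end gives L/(3EI) there and L/(6EI) at the far end, so f₁₁ = f₂₂ = 1.667/EI and f₁₂ = f₂₁ = 0.8333/EI.
Compatibility — zero rotation at each built-in end:
  1.667 M_P + 0.8333 M_Q = 368.8
  0.8333 M_P + 1.667 M_Q = 388
Solving the pair gives M_P = 139.8 kN·m and M_Q = 162.9 kN·m (hogging).

M_P = 139.8 kN·m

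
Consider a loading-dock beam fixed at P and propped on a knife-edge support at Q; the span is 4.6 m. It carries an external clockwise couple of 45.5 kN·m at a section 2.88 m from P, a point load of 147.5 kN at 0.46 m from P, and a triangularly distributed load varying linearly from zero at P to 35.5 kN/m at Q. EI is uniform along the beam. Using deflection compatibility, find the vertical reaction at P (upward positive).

R_P = 169.3 kN

Release the roller at Q. Primary structure: cantilever fixed at P.
Downward deflection at the released point Q due to the loads:
  clockwise couple 45.5 at a = 2.88: M₀a(2L − a)/(2EI) = 414.1/EI
  point load 147.5 at a = 0.46: Pa²(3L − a)/(6EI) = 69.39/EI
  triangular load, peak 35.5 at the free end: 11w₀L⁴/(120EI) = 1457/EI
  δ_0 = 1941/EI
Tip deflection under a unit load at Q: L³/(3EI) = 32.45/EI.
The prop prevents deflection at Q: R_Q = δ_0/δ_{QQ} = 1941/32.45 = 59.81 kN.
Vertical equilibrium: R_P = ΣP − R_Q = 229.2 − 59.81 = 169.3 kN.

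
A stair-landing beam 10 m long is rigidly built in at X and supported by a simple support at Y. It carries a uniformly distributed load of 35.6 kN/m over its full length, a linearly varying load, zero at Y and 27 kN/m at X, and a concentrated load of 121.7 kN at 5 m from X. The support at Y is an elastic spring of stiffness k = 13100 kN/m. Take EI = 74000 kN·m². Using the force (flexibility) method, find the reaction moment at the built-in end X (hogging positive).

Remove the prop at Y; the released (primary) structure is a cantilever built in at X.
Downward deflection at the released point Y due to the loads:
  UDL 35.6: wL⁴/(8EI) = 44500/EI
  triangular load, peak 27 at the fixed end: w₀L⁴/(30EI) = 9000/EI
  point load 121.7 at a = 5: Pa²(3L − a)/(6EI) = 12677/EI
  δ_0 = 66177/EI
Tip deflection under a unit load at Y: L³/(3EI) = 333.3/EI.
With EI = 74000 kN·m²: δ_0 = 0.89428 m and δ_{YY} = 0.004505 m/kN.
Compatibility — the spring shortens by R_Y/k under the reaction it provides: δ_0 − R_Y·δ_{YY} = R_Y/k. With 1/k = 0.000076 m/kN, R_Y = δ_0 / (δ_{YY} + 1/k) = 0.89428 / (0.004505 + 0.000076) = 195.2 kN.
Moment equilibrium about X: M_X = Σ(load moments about X) − R_Y·L = 2838 − 195.2×10 = 886.3 kN·m.

M_X = 886.3 kN·m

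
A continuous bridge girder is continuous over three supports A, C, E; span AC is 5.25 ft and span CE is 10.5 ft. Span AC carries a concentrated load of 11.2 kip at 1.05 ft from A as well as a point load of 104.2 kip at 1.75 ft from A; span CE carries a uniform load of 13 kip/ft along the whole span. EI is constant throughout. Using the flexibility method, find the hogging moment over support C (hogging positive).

M_C = 148.3 kip·ft

Insert a hinge at C; M_C is the redundant, and each span becomes simply supported.
Rotations at C on the released spans (each span's end-slope, ×1/EI):
  span AC: point load 11.2 at a = 1.05: Pab(L + a)/(6LEI) = 9.878/EI
  span AC: point load 104.2 at a = 1.75: Pab(L + a)/(6LEI) = 141.8/EI
  span CE: UDL 13: wL³/(24EI) = 627/EI
  relative rotation θ_0 = (151.7 + 627)/EI = 778.8/EI
A unit hogging moment at C produces rotation L₁/(3EI) + L₂/(3EI) = 5.25/EI.
Slope continuity at C: θ_0 = M_C·5.25/EI, so M_C = 778.8/5.25 = 148.3 kip·ft (hogging).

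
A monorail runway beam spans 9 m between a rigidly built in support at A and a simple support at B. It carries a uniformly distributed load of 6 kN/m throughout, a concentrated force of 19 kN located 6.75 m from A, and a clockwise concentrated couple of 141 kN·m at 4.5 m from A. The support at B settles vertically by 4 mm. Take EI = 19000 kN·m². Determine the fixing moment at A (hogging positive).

M_A = 65.98 kN·m

Choose R_B as the redundant. The primary structure is the cantilever fixed at A.
Free-end deflection of the primary structure under the applied loading (downward +):
  UDL 6: wL⁴/(8EI) = 4921/EI
  point load 19 at a = 6.75: Pa²(3L − a)/(6EI) = 2922/EI
  clockwise couple 141 at a = 4.5: M₀a(2L − a)/(2EI) = 4283/EI
  δ_0 = 12125/EI
Tip deflection under a unit load at B: L³/(3EI) = 243/EI.
With EI = 19000 kN·m²: δ_0 = 0.63817 m and δ_{BB} = 0.012789 m/kN.
Compatibility — the beam at B must follow the support down by 0.004 m: δ_0 − R_B·δ_{BB} = 0.004, so R_B = (0.63817 − 0.004)/0.012789 = 49.59 kN.
Moment equilibrium about A: M_A = Σ(load moments about A) − R_B·L = 512.2 − 49.59×9 = 65.98 kN·m.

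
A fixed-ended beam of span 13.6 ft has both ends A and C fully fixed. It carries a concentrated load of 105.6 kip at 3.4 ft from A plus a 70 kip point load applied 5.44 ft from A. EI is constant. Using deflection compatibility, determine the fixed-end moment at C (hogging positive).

M_C = 158.7 kip·ft

Take the two fixed-end moments M_A, M_C as redundants; the released structure is the simple span AC.
Simple-span end rotations at A and C under the given loads:
  at A: point load 105.6 at a = 3.4: Pab(L + b)/(6LEI) = 1068/EI
  at C: point load 105.6 at a = 3.4: Pab(L + a)/(6LEI) = 763/EI
  at A: point load 70 at a = 5.44: Pab(L + b)/(6LEI) = 828.6/EI
  at C: point load 70 at a = 5.44: Pab(L + a)/(6LEI) = 725/EI
  θ_A0 = 1897/EI,  θ_C0 = 1488/EI
Flexibility coefficients: a unit moment at one end gives L/(3EI) there and L/(6EI) at the far end, so f₁₁ = f₂₂ = 4.533/EI and f₁₂ = f₂₁ = 2.267/EI.
Compatibility — zero rotation at each built-in end:
  4.533 M_A + 2.267 M_C = 1897
  2.267 M_A + 4.533 M_C = 1488
Solving the pair gives M_A = 339 kip·ft and M_C = 158.7 kip·ft (hogging).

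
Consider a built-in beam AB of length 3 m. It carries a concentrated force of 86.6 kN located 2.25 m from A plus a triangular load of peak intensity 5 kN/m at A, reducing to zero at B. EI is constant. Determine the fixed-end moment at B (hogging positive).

M_B = 38.03 kN·m

Take the two fixed-end moments M_A, M_B as redundants; the released structure is the simple span AB.
End rotations of the released simple span under the applied load (×1/EI):
  at A: point load 86.6 at a = 2.25: Pab(L + b)/(6LEI) = 30.45/EI
  at B: point load 86.6 at a = 2.25: Pab(L + a)/(6LEI) = 42.62/EI
  at A: triangular load, peak 5: w₀L³/(45EI) = 3/EI
  at B: triangular load, peak 5: 7w₀L³/(360EI) = 2.625/EI
  θ_A0 = 33.45/EI,  θ_B0 = 45.25/EI
Flexibility coefficients: a unit moment at one end gives L/(3EI) there and L/(6EI) at the far end, so f₁₁ = f₂₂ = 1/EI and f₁₂ = f₂₁ = 0.5/EI.
Compatibility — zero rotation at each built-in end:
  1 M_A + 0.5 M_B = 33.45
  0.5 M_A + 1 M_B = 45.25
Solving the pair gives M_A = 14.43 kN·m and M_B = 38.03 kN·m (hogging).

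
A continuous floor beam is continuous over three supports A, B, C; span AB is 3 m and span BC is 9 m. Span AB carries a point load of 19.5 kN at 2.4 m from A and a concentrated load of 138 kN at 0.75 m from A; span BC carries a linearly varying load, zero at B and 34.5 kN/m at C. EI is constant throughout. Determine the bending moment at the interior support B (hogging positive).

Take M_B as the redundant. Released structure: two simple spans AB and BC with a hinge at B.
Discontinuity in slope at B on the released structure — sum the simple-span end rotations:
  span AB: point load 19.5 at a = 2.4: Pab(L + a)/(6LEI) = 8.424/EI
  span AB: point load 138 at a = 0.75: Pab(L + a)/(6LEI) = 48.52/EI
  span BC: triangular load, peak 34.5: 7w₀L³/(360EI) = 489/EI
  relative rotation θ_0 = (56.94 + 489)/EI = 546/EI
A unit hogging moment at B produces rotation L₁/(3EI) + L₂/(3EI) = 4/EI.
Compatibility: M_B·(L₁+L₂)/(3EI) = θ_0, giving M_B = 136.5 kN·m (hogging).

M_B = 136.5 kN·m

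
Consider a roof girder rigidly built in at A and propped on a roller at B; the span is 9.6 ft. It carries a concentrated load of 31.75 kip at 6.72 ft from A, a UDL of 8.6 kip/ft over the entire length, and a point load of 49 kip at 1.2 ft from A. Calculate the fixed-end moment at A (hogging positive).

M_A = 188.9 kip·ft

Remove the prop at B; the released (primary) structure is a cantilever built in at A.
Downward deflection at the released point B due to the loads:
  point load 31.75 at a = 6.72: Pa²(3L − a)/(6EI) = 5276/EI
  UDL 8.6: wL⁴/(8EI) = 9130/EI
  point load 49 at a = 1.2: Pa²(3L − a)/(6EI) = 324.6/EI
  δ_0 = 14731/EI
Flexibility coefficient — unit upward force at B: δ_{BB} = L³/(3EI) = 294.9/EI.
Compatibility at B: δ_0 − R_B·δ_{BB} = 0, so R_B = 14731/294.9 = 49.95 kip.
Moment equilibrium about A: M_A = Σ(load moments about A) − R_B·L = 668.4 − 49.95×9.6 = 188.9 kip·ft.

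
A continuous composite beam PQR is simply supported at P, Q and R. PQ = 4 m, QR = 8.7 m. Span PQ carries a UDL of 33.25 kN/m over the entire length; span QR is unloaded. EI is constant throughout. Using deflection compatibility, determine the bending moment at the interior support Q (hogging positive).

Insert a hinge at Q; M_Q is the redundant, and each span becomes simply supported.
Discontinuity in slope at Q on the released structure — sum the simple-span end rotations:
  span PQ: UDL 33.25: wL³/(24EI) = 88.67/EI
  relative rotation θ_0 = (88.67 + 0)/EI = 88.67/EI
A unit hogging moment at Q produces rotation L₁/(3EI) + L₂/(3EI) = 4.233/EI.
Slope continuity at Q: θ_0 = M_Q·4.233/EI, so M_Q = 88.67/4.233 = 20.94 kN·m (hogging).

M_Q = 20.94 kN·m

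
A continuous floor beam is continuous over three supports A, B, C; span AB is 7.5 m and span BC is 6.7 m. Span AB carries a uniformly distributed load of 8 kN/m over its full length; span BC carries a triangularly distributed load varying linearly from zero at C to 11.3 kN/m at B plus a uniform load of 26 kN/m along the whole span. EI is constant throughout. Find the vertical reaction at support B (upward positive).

Take M_B as the redundant. Released structure: two simple spans AB and BC with a hinge at B.
End slopes at the hinge B, treating each span as simply supported:
  span AB: UDL 8: wL³/(24EI) = 140.6/EI
  span BC: triangular load, peak 11.3: w₀L³/(45EI) = 75.52/EI
  span BC: UDL 26: wL³/(24EI) = 325.8/EI
  relative rotation θ_0 = (140.6 + 401.4)/EI = 542/EI
A unit hogging moment at B produces rotation L₁/(3EI) + L₂/(3EI) = 4.733/EI.
Slope continuity at B: θ_0 = M_B·4.733/EI, so M_B = 542/4.733 = 114.5 kN·m (hogging).
Span AB, ΣM about A with M_B applied at B: R_B^{AB}·7.5 = 225 + 114.5, so R_B^{AB} = 45.27 kN and R_A = 60 − 45.27 = 14.73 kN.
Span BC, ΣM about C: R_B^{BC}·6.7 = 752.7 + 114.5, so R_B^{BC} = 129.4 kN and R_C = 212.1 − 129.4 = 82.63 kN.
R_B = 45.27 + 129.4 = 174.7 kN.

R_B = 174.7 kN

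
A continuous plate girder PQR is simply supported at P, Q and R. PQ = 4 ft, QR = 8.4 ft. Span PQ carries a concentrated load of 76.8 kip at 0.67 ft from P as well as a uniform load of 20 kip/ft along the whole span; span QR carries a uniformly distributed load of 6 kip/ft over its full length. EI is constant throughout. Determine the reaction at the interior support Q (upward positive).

Release continuity at Q by inserting a hinge; the redundant is the internal moment M_Q. The primary structure is two simply-supported spans PQ and QR.
Rotations at Q on the released spans (each span's end-slope, ×1/EI):
  span PQ: point load 76.8 at a = 0.67: Pab(L + a)/(6LEI) = 33.34/EI
  span PQ: UDL 20: wL³/(24EI) = 53.33/EI
  span QR: UDL 6: wL³/(24EI) = 148.2/EI
  relative rotation θ_0 = (86.67 + 148.2)/EI = 234.9/EI
A unit hogging moment at Q produces rotation L₁/(3EI) + L₂/(3EI) = 4.133/EI.
Compatibility: M_Q·(L₁+L₂)/(3EI) = θ_0, giving M_Q = 56.82 kip·ft (hogging).
Span PQ, ΣM about P with M_Q applied at Q: R_Q^{PQ}·4 = 211.5 + 56.82, so R_Q^{PQ} = 67.07 kip and R_P = 156.8 − 67.07 = 89.73 kip.
Span QR, ΣM about R: R_Q^{QR}·8.4 = 211.7 + 56.82, so R_Q^{QR} = 31.96 kip and R_R = 50.4 − 31.96 = 18.44 kip.
R_Q = 67.07 + 31.96 = 99.03 kip.

R_Q = 99.03 kip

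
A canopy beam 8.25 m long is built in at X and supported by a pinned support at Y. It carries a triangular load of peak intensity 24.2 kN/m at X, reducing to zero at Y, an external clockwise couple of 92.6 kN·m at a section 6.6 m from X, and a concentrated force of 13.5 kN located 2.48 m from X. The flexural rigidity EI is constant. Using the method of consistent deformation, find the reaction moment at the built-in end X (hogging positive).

Remove the prop at Y; the released (primary) structure is a cantilever built in at X.
Free-end deflection of the primary structure under the applied loading (downward +):
  triangular load, peak 24.2 at the fixed end: w₀L⁴/(30EI) = 3737/EI
  clockwise couple 92.6 at a = 6.6: M₀a(2L − a)/(2EI) = 3025/EI
  point load 13.5 at a = 2.48: Pa²(3L − a)/(6EI) = 308.2/EI
  δ_0 = 7070/EI
Tip deflection under a unit load at Y: L³/(3EI) = 187.2/EI.
The prop prevents deflection at Y: R_Y = δ_0/δ_{YY} = 7070/187.2 = 37.77 kN.
Moment equilibrium about X: M_X = Σ(load moments about X) − R_Y·L = 400.6 − 37.77×8.25 = 88.96 kN·m.

M_X = 88.96 kN·m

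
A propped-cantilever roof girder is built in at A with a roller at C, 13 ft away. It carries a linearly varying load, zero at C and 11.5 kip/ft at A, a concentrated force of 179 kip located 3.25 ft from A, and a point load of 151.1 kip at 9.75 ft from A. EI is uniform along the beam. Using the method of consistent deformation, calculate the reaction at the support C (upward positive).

R_C = 126 kip

Choose R_C as the redundant. The primary structure is the cantilever fixed at A.
Deflection at C on the released cantilever, summing each load's contribution:
  triangular load, peak 11.5 at the fixed end: w₀L⁴/(30EI) = 10948/EI
  point load 179 at a = 3.25: Pa²(3L − a)/(6EI) = 11265/EI
  point load 151.1 at a = 9.75: Pa²(3L − a)/(6EI) = 70024/EI
  δ_0 = 92238/EI
Tip deflection under a unit load at C: L³/(3EI) = 732.3/EI.
The prop prevents deflection at C: R_C = δ_0/δ_{CC} = 92238/732.3 = 126 kip.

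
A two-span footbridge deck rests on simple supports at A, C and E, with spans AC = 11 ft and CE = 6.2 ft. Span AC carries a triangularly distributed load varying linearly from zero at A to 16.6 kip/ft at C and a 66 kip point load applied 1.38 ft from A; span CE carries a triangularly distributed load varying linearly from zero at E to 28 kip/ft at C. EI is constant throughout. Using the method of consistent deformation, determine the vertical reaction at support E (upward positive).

R_E = 6.325 kip

Insert a hinge at C; M_C is the redundant, and each span becomes simply supported.
Discontinuity in slope at C on the released structure — sum the simple-span end rotations:
  span AC: triangular load, peak 16.6: w₀L³/(45EI) = 491/EI
  span AC: point load 66 at a = 1.38: Pab(L + a)/(6LEI) = 164.4/EI
  span CE: triangular load, peak 28: w₀L³/(45EI) = 148.3/EI
  relative rotation θ_0 = (655.3 + 148.3)/EI = 803.6/EI
A unit hogging moment at C produces rotation L₁/(3EI) + L₂/(3EI) = 5.733/EI.
Compatibility: M_C·(L₁+L₂)/(3EI) = θ_0, giving M_C = 140.2 kip·ft (hogging).
Span CE, ΣM about E: R_C^{CE}·6.2 = 358.8 + 140.2, so R_C^{CE} = 80.47 kip and R_E = 86.8 − 80.47 = 6.325 kip.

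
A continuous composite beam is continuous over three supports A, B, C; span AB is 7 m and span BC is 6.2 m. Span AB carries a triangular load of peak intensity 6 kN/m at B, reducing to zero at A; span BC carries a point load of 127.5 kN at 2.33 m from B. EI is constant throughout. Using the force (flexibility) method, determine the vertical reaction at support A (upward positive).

Insert a hinge at B; M_B is the redundant, and each span becomes simply supported.
Discontinuity in slope at B on the released structure — sum the simple-span end rotations:
  span AB: triangular load, peak 6: w₀L³/(45EI) = 45.73/EI
  span BC: point load 127.5 at a = 2.33: Pab(L + b)/(6LEI) = 311.2/EI
  relative rotation θ_0 = (45.73 + 311.2)/EI = 357/EI
A unit hogging moment at B produces rotation L₁/(3EI) + L₂/(3EI) = 4.4/EI.
Compatibility: M_B·(L₁+L₂)/(3EI) = θ_0, giving M_B = 81.13 kN·m (hogging).
Span AB, ΣM about A with M_B applied at B: R_B^{AB}·7 = 98 + 81.13, so R_B^{AB} = 25.59 kN and R_A = 21 − 25.59 = -4.589 kN.

R_A = -4.589 kN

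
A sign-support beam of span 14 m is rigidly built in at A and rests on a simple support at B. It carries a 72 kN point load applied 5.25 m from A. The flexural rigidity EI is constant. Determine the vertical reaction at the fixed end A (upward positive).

Release the roller at B. Primary structure: cantilever fixed at A.
Deflection at B on the released cantilever, summing each load's contribution:
  point load 72 at a = 5.25: Pa²(3L − a)/(6EI) = 12155/EI
Tip deflection under a unit load at B: L³/(3EI) = 914.7/EI.
Compatibility at B: δ_0 − R_B·δ_{BB} = 0, so R_B = 12155/914.7 = 13.29 kN.
Vertical equilibrium: R_A = ΣP − R_B = 72 − 13.29 = 58.71 kN.

R_A = 58.71 kN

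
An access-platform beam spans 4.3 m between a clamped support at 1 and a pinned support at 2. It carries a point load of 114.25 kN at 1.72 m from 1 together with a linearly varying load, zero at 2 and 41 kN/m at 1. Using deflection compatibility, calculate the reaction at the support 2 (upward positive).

Remove the prop at 2; the released (primary) structure is a cantilever built in at 1.
Primary-structure tip deflection at 2 by superposition:
  point load 114.25 at a = 1.72: Pa²(3L − a)/(6EI) = 629.8/EI
  triangular load, peak 41 at the fixed end: w₀L⁴/(30EI) = 467.2/EI
  δ_0 = 1097/EI
Tip deflection under a unit load at 2: L³/(3EI) = 26.5/EI.
The prop prevents deflection at 2: R_2 = δ_0/δ_{22} = 1097/26.5 = 41.39 kN.

R_2 = 41.39 kN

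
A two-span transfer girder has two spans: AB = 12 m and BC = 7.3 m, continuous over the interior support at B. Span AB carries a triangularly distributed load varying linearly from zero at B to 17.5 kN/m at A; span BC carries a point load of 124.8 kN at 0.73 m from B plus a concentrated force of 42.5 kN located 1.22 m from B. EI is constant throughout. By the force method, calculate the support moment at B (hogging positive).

M_B = 135.8 kN·m

Release continuity at B by inserting a hinge; the redundant is the internal moment M_B. The primary structure is two simply-supported spans AB and BC.
Rotations at B on the released spans (each span's end-slope, ×1/EI):
  span AB: triangular load, peak 17.5: 7w₀L³/(360EI) = 588/EI
  span BC: point load 124.8 at a = 0.73: Pab(L + b)/(6LEI) = 189.5/EI
  span BC: point load 42.5 at a = 1.22: Pab(L + b)/(6LEI) = 96.3/EI
  relative rotation θ_0 = (588 + 285.8)/EI = 873.8/EI
A unit hogging moment at B produces rotation L₁/(3EI) + L₂/(3EI) = 6.433/EI.
Compatibility: M_B·(L₁+L₂)/(3EI) = θ_0, giving M_B = 135.8 kN·m (hogging).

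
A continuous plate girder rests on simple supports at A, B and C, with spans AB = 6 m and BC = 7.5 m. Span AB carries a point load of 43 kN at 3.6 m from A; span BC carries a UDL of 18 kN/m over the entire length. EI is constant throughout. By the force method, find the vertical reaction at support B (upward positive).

Take M_B as the redundant. Released structure: two simple spans AB and BC with a hinge at B.
End slopes at the hinge B, treating each span as simply supported:
  span AB: point load 43 at a = 3.6: Pab(L + a)/(6LEI) = 99.07/EI
  span BC: UDL 18: wL³/(24EI) = 316.4/EI
  relative rotation θ_0 = (99.07 + 316.4)/EI = 415.5/EI
A unit hogging moment at B produces rotation L₁/(3EI) + L₂/(3EI) = 4.5/EI.
Compatibility: M_B·(L₁+L₂)/(3EI) = θ_0, giving M_B = 92.33 kN·m (hogging).
Span AB, ΣM about A with M_B applied at B: R_B^{AB}·6 = 154.8 + 92.33, so R_B^{AB} = 41.19 kN and R_A = 43 − 41.19 = 1.812 kN.
Span BC, ΣM about C: R_B^{BC}·7.5 = 506.2 + 92.33, so R_B^{BC} = 79.81 kN and R_C = 135 − 79.81 = 55.19 kN.
R_B = 41.19 + 79.81 = 121 kN.

R_B = 121 kN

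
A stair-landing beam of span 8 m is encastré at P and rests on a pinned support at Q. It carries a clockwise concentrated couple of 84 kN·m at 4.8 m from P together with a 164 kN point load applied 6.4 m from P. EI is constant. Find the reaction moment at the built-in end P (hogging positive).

M_P = 104.1 kN·m

Remove the prop at Q; the released (primary) structure is a cantilever built in at P.
Free-end deflection of the primary structure under the applied loading (downward +):
  clockwise couple 84 at a = 4.8: M₀a(2L − a)/(2EI) = 2258/EI
  point load 164 at a = 6.4: Pa²(3L − a)/(6EI) = 19704/EI
  δ_0 = 21962/EI
Tip deflection under a unit load at Q: L³/(3EI) = 170.7/EI.
The prop prevents deflection at Q: R_Q = δ_0/δ_{QQ} = 21962/170.7 = 128.7 kN.
Moment equilibrium about P: M_P = Σ(load moments about P) − R_Q·L = 1134 − 128.7×8 = 104.1 kN·m.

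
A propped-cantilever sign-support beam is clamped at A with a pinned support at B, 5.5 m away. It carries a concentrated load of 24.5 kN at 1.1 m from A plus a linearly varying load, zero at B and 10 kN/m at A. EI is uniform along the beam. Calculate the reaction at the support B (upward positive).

Release the roller at B. Primary structure: cantilever fixed at A.
Downward deflection at the released point B due to the loads:
  point load 24.5 at a = 1.1: Pa²(3L − a)/(6EI) = 76.09/EI
  triangular load, peak 10 at the fixed end: w₀L⁴/(30EI) = 305/EI
  δ_0 = 381.1/EI
Flexibility coefficient — unit upward force at B: δ_{BB} = L³/(3EI) = 55.46/EI.
The prop prevents deflection at B: R_B = δ_0/δ_{BB} = 381.1/55.46 = 6.872 kN.

R_B = 6.872 kN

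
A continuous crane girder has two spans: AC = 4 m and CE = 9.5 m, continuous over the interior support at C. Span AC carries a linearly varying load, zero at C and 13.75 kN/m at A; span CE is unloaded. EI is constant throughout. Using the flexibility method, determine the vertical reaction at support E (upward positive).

Insert a hinge at C; M_C is the redundant, and each span becomes simply supported.
Discontinuity in slope at C on the released structure — sum the simple-span end rotations:
  span AC: triangular load, peak 13.75: 7w₀L³/(360EI) = 17.11/EI
  relative rotation θ_0 = (17.11 + 0)/EI = 17.11/EI
A unit hogging moment at C produces rotation L₁/(3EI) + L₂/(3EI) = 4.5/EI.
Compatibility: M_C·(L₁+L₂)/(3EI) = θ_0, giving M_C = 3.802 kN·m (hogging).
Span CE, ΣM about E: R_C^{CE}·9.5 = 0 + 3.802, so R_C^{CE} = 0.4003 kN and R_E = 0 − 0.4003 = -0.4003 kN.

R_E = -0.4003 kN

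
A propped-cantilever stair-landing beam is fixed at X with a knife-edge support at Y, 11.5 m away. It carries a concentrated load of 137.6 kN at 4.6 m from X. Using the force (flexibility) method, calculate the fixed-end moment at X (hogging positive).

Release the roller at Y. Primary structure: cantilever fixed at X.
Downward deflection at the released point Y due to the loads:
  point load 137.6 at a = 4.6: Pa²(3L − a)/(6EI) = 14510/EI
Tip deflection under a unit load at Y: L³/(3EI) = 507/EI.
The prop prevents deflection at Y: R_Y = δ_0/δ_{YY} = 14510/507 = 28.62 kN.
Moment equilibrium about X: M_X = Σ(load moments about X) − R_Y·L = 633 − 28.62×11.5 = 303.8 kN·m.

M_X = 303.8 kN·m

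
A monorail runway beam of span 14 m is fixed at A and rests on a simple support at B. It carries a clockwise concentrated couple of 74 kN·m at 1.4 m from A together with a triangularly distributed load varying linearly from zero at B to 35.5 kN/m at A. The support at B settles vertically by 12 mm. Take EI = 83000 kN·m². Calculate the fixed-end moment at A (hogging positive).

Take the reaction at B as the redundant and release it; the primary structure is a cantilever fixed at A.
Free-end deflection of the primary structure under the applied loading (downward +):
  clockwise couple 74 at a = 1.4: M₀a(2L − a)/(2EI) = 1378/EI
  triangular load, peak 35.5 at the fixed end: w₀L⁴/(30EI) = 45459/EI
  δ_0 = 46837/EI
Flexibility coefficient — unit upward force at B: δ_{BB} = L³/(3EI) = 914.7/EI.
With EI = 83000 kN·m²: δ_0 = 0.5643 m and δ_{BB} = 0.01102 m/kN.
Compatibility — the beam at B must follow the support down by 0.012 m: δ_0 − R_B·δ_{BB} = 0.012, so R_B = (0.5643 − 0.012)/0.01102 = 50.12 kN.
Moment equilibrium about A: M_A = Σ(load moments about A) − R_B·L = 1234 − 50.12×14 = 532 kN·m.

M_A = 532 kN·m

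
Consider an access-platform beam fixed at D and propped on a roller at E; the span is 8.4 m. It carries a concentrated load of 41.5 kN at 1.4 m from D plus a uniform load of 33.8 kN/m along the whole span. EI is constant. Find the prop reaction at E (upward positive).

R_E = 108.1 kN

Choose R_E as the redundant. The primary structure is the cantilever fixed at D.
Free-end deflection of the primary structure under the applied loading (downward +):
  point load 41.5 at a = 1.4: Pa²(3L − a)/(6EI) = 322.6/EI
  UDL 33.8: wL⁴/(8EI) = 21035/EI
  δ_0 = 21358/EI
Flexibility coefficient — unit upward force at E: δ_{EE} = L³/(3EI) = 197.6/EI.
Compatibility at E: δ_0 − R_E·δ_{EE} = 0, so R_E = 21358/197.6 = 108.1 kN.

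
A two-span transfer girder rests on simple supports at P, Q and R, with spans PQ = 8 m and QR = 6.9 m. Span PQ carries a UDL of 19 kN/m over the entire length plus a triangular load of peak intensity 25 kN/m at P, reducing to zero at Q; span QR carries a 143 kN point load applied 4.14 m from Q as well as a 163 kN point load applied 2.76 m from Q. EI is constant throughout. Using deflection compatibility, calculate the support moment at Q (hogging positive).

M_Q = 308.5 kN·m

Release continuity at Q by inserting a hinge; the redundant is the internal moment M_Q. The primary structure is two simply-supported spans PQ and QR.
End slopes at the hinge Q, treating each span as simply supported:
  span PQ: UDL 19: wL³/(24EI) = 405.3/EI
  span PQ: triangular load, peak 25: 7w₀L³/(360EI) = 248.9/EI
  span QR: point load 143 at a = 4.14: Pab(L + b)/(6LEI) = 381.3/EI
  span QR: point load 163 at a = 2.76: Pab(L + b)/(6LEI) = 496.7/EI
  relative rotation θ_0 = (654.2 + 877.9)/EI = 1532/EI
A unit hogging moment at Q produces rotation L₁/(3EI) + L₂/(3EI) = 4.967/EI.
Slope continuity at Q: θ_0 = M_Q·4.967/EI, so M_Q = 1532/4.967 = 308.5 kN·m (hogging).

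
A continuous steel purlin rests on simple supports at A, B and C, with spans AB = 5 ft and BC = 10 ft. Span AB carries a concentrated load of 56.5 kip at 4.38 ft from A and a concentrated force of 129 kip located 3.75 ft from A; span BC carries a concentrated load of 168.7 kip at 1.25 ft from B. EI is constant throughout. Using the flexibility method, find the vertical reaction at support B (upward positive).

R_B = 341.9 kip

Release continuity at B by inserting a hinge; the redundant is the internal moment M_B. The primary structure is two simply-supported spans AB and BC.
Rotations at B on the released spans (each span's end-slope, ×1/EI):
  span AB: point load 56.5 at a = 4.38: Pab(L + a)/(6LEI) = 47.97/EI
  span AB: point load 129 at a = 3.75: Pab(L + a)/(6LEI) = 176.4/EI
  span BC: point load 168.7 at a = 1.25: Pab(L + b)/(6LEI) = 576.6/EI
  relative rotation θ_0 = (224.3 + 576.6)/EI = 801/EI
A unit hogging moment at B produces rotation L₁/(3EI) + L₂/(3EI) = 5/EI.
Slope continuity at B: θ_0 = M_B·5/EI, so M_B = 801/5 = 160.2 kip·ft (hogging).
Span AB, ΣM about A with M_B applied at B: R_B^{AB}·5 = 731.2 + 160.2, so R_B^{AB} = 178.3 kip and R_A = 185.5 − 178.3 = 7.218 kip.
Span BC, ΣM about C: R_B^{BC}·10 = 1476 + 160.2, so R_B^{BC} = 163.6 kip and R_C = 168.7 − 163.6 = 5.068 kip.
R_B = 178.3 + 163.6 = 341.9 kip.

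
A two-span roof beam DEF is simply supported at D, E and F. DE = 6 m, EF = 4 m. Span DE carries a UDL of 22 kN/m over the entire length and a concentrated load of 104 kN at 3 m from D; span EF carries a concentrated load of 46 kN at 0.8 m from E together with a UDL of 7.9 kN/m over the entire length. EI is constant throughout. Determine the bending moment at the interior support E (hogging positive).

M_E = 146.5 kN·m

Insert a hinge at E; M_E is the redundant, and each span becomes simply supported.
End slopes at the hinge E, treating each span as simply supported:
  span DE: UDL 22: wL³/(24EI) = 198/EI
  span DE: point load 104 at a = 3: Pab(L + a)/(6LEI) = 234/EI
  span EF: point load 46 at a = 0.8: Pab(L + b)/(6LEI) = 35.33/EI
  span EF: UDL 7.9: wL³/(24EI) = 21.07/EI
  relative rotation θ_0 = (432 + 56.39)/EI = 488.4/EI
A unit hogging moment at E produces rotation L₁/(3EI) + L₂/(3EI) = 3.333/EI.
Slope continuity at E: θ_0 = M_E·3.333/EI, so M_E = 488.4/3.333 = 146.5 kN·m (hogging).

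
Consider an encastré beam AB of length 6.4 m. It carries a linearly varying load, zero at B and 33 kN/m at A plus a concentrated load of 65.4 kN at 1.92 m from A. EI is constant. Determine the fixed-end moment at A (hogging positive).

Release both end moments; the primary structure is a simply-supported span AB with redundants M_A and M_B.
On the primary (simply-supported) span, the end slopes from the loading are:
  at A: triangular load, peak 33: w₀L³/(45EI) = 192.2/EI
  at B: triangular load, peak 33: 7w₀L³/(360EI) = 168.2/EI
  at A: point load 65.4 at a = 1.92: Pab(L + b)/(6LEI) = 159.4/EI
  at B: point load 65.4 at a = 1.92: Pab(L + a)/(6LEI) = 121.9/EI
  θ_A0 = 351.6/EI,  θ_B0 = 290.1/EI
Flexibility coefficients: a unit moment at one end gives L/(3EI) there and L/(6EI) at the far end, so f₁₁ = f₂₂ = 2.133/EI and f₁₂ = f₂₁ = 1.067/EI.
Compatibility — zero rotation at each built-in end:
  2.133 M_A + 1.067 M_B = 351.6
  1.067 M_A + 2.133 M_B = 290.1
Solving the pair gives M_A = 129.1 kN·m and M_B = 71.43 kN·m (hogging).

M_A = 129.1 kN·m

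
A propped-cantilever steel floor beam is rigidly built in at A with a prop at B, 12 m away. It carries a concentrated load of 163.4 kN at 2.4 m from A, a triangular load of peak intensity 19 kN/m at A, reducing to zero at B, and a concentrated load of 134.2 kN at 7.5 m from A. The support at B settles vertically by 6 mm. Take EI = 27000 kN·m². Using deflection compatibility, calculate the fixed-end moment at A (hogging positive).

Take the reaction at B as the redundant and release it; the primary structure is a cantilever fixed at A.
Downward deflection at the released point B due to the loads:
  point load 163.4 at a = 2.4: Pa²(3L − a)/(6EI) = 5271/EI
  triangular load, peak 19 at the fixed end: w₀L⁴/(30EI) = 13133/EI
  point load 134.2 at a = 7.5: Pa²(3L − a)/(6EI) = 35857/EI
  δ_0 = 54260/EI
Tip deflection under a unit load at B: L³/(3EI) = 576/EI.
With EI = 27000 kN·m²: δ_0 = 2.0096 m and δ_{BB} = 0.021333 m/kN.
Compatibility — the beam at B must follow the support down by 0.006 m: δ_0 − R_B·δ_{BB} = 0.006, so R_B = (2.0096 − 0.006)/0.021333 = 93.92 kN.
Moment equilibrium about A: M_A = Σ(load moments about A) − R_B·L = 1855 − 93.92×12 = 727.6 kN·m.

M_A = 727.6 kN·m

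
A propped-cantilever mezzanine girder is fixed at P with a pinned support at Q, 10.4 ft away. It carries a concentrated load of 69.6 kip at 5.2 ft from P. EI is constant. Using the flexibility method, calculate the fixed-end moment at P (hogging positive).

Release the roller at Q. Primary structure: cantilever fixed at P.
Primary-structure tip deflection at Q by superposition:
  point load 69.6 at a = 5.2: Pa²(3L − a)/(6EI) = 8155/EI
Tip deflection under a unit load at Q: L³/(3EI) = 375/EI.
The prop prevents deflection at Q: R_Q = δ_0/δ_{QQ} = 8155/375 = 21.75 kip.
Moment equilibrium about P: M_P = Σ(load moments about P) − R_Q·L = 361.9 − 21.75×10.4 = 135.7 kip·ft.

M_P = 135.7 kip·ft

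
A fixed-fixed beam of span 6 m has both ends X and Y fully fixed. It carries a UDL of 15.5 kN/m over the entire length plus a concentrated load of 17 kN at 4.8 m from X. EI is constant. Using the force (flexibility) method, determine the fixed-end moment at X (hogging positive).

Release both end moments; the primary structure is a simply-supported span XY with redundants M_X and M_Y.
End rotations of the released simple span under the applied load (×1/EI):
  at X: UDL 15.5: wL³/(24EI) = 139.5/EI
  at Y: UDL 15.5: wL³/(24EI) = 139.5/EI
  at X: point load 17 at a = 4.8: Pab(L + b)/(6LEI) = 19.58/EI
  at Y: point load 17 at a = 4.8: Pab(L + a)/(6LEI) = 29.38/EI
  θ_X0 = 159.1/EI,  θ_Y0 = 168.9/EI
Flexibility coefficients: a unit moment at one end gives L/(3EI) there and L/(6EI) at the far end, so f₁₁ = f₂₂ = 2/EI and f₁₂ = f₂₁ = 1/EI.
Compatibility — zero rotation at each built-in end:
  2 M_X + 1 M_Y = 159.1
  1 M_X + 2 M_Y = 168.9
Solving the pair gives M_X = 49.76 kN·m and M_Y = 59.56 kN·m (hogging).

M_X = 49.76 kN·m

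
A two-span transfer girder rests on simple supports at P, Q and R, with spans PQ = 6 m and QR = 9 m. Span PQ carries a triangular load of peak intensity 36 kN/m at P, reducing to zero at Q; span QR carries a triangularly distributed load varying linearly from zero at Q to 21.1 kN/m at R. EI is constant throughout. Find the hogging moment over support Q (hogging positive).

M_Q = 90.06 kN·m

Release continuity at Q by inserting a hinge; the redundant is the internal moment M_Q. The primary structure is two simply-supported spans PQ and QR.
Discontinuity in slope at Q on the released structure — sum the simple-span end rotations:
  span PQ: triangular load, peak 36: 7w₀L³/(360EI) = 151.2/EI
  span QR: triangular load, peak 21.1: 7w₀L³/(360EI) = 299.1/EI
  relative rotation θ_0 = (151.2 + 299.1)/EI = 450.3/EI
A unit hogging moment at Q produces rotation L₁/(3EI) + L₂/(3EI) = 5/EI.
Slope continuity at Q: θ_0 = M_Q·5/EI, so M_Q = 450.3/5 = 90.06 kN·m (hogging).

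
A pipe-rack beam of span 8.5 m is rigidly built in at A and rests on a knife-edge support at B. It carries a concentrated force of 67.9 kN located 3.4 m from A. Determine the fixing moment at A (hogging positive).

M_A = 110.8 kN·m

Take the reaction at B as the redundant and release it; the primary structure is a cantilever fixed at A.
Deflection at B on the released cantilever, summing each load's contribution:
  point load 67.9 at a = 3.4: Pa²(3L − a)/(6EI) = 2891/EI
Tip deflection under a unit load at B: L³/(3EI) = 204.7/EI.
The prop prevents deflection at B: R_B = δ_0/δ_{BB} = 2891/204.7 = 14.12 kN.
Moment equilibrium about A: M_A = Σ(load moments about A) − R_B·L = 230.9 − 14.12×8.5 = 110.8 kN·m.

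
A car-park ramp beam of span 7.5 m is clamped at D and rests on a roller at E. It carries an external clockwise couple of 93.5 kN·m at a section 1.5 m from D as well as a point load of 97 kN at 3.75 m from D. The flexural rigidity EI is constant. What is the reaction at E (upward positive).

R_E = 37.04 kN

Release the roller at E. Primary structure: cantilever fixed at D.
Free-end deflection of the primary structure under the applied loading (downward +):
  clockwise couple 93.5 at a = 1.5: M₀a(2L − a)/(2EI) = 946.7/EI
  point load 97 at a = 3.75: Pa²(3L − a)/(6EI) = 4263/EI
  δ_0 = 5209/EI
Tip deflection under a unit load at E: L³/(3EI) = 140.6/EI.
Compatibility at E: δ_0 − R_E·δ_{EE} = 0, so R_E = 5209/140.6 = 37.04 kN.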